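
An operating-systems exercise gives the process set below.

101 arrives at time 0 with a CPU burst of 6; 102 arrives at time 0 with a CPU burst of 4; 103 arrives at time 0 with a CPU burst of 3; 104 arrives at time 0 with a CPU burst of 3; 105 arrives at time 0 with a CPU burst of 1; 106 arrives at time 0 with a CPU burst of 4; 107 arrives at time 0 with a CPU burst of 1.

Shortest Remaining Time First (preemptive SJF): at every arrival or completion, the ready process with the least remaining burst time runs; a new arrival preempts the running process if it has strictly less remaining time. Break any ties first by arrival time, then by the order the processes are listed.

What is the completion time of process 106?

Schedule: | 105 0-1 | 107 1-2 | 103 2-5 | 104 5-8 | 102 8-12 | 106 12-16 | 101 16-22 |
Completion: 101=22  102=12  103=5  104=8  105=1  106=16  107=2

16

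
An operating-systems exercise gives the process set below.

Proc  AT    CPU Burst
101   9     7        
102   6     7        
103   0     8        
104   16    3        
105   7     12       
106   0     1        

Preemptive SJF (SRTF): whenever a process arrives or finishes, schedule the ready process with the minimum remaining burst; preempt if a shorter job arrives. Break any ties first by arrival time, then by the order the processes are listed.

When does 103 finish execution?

9

Schedule: | 106 0-1 | 103 1-9 | 102 9-16 | 104 16-19 | 101 19-26 | 105 26-38 |
Completion: 101=26  102=16  103=9  104=19  105=38  106=1
Turnaround (C−A): 101=17  102=10  103=9  104=3  105=31  106=1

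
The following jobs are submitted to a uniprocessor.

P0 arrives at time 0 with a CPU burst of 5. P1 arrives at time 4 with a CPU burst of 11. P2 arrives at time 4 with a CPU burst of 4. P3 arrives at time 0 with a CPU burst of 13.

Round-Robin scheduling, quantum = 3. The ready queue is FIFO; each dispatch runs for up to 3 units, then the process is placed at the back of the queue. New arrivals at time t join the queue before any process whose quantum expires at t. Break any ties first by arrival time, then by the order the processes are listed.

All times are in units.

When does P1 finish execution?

32

Gantt: | P0 0-3 | P3 3-6 | P0 6-8 | P1 8-11 | P2 11-14 | P3 14-17 | P1 17-20 | P2 20-21 | P3 21-24 | P1 24-27 | P3 27-30 | P1 30-32 | P3 32-33 |
Completion: P0=8  P1=32  P2=21  P3=33
Turnaround (C−A): P0=8  P1=28  P2=17  P3=33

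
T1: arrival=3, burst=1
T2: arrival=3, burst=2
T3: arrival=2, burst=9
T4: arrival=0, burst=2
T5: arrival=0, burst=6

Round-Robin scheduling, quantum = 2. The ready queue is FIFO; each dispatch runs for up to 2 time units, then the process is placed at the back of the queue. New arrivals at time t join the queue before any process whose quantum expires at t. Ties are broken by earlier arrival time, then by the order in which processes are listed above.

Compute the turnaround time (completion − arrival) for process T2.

6

Schedule: | T4 0-2 | T5 2-4 | T3 4-6 | T1 6-7 | T2 7-9 | T5 9-11 | T3 11-13 | T5 13-15 | T3 15-20 |
Completion: T1=7  T2=9  T3=20  T4=2  T5=15
Turnaround (C−A): T1=4  T2=6  T3=18  T4=2  T5=15
Turnaround(T2) = completion − arrival = 9 − 3 = 6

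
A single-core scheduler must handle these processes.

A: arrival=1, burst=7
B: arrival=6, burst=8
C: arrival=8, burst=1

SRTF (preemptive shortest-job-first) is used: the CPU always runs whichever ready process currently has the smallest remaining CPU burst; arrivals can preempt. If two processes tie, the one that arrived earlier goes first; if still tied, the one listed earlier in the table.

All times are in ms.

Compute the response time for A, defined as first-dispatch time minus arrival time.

Timeline: | idle 0-1 | A 1-8 | C 8-9 | B 9-17 |
Completion: A=8  B=17  C=9
Turnaround (C−A): A=7  B=11  C=1
Response(A) = first start − arrival = 1 − 1 = 0

0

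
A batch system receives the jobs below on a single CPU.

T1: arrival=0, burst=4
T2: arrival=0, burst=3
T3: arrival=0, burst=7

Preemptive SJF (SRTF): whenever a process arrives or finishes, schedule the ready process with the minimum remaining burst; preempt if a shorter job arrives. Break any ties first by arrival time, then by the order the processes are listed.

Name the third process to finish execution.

T3

Timeline: | T2 0-3 | T1 3-7 | T3 7-14 |
Completion: T1=7  T2=3  T3=14
Turnaround (C−A): T1=7  T2=3  T3=14
Finish order: T2 → T1 → T3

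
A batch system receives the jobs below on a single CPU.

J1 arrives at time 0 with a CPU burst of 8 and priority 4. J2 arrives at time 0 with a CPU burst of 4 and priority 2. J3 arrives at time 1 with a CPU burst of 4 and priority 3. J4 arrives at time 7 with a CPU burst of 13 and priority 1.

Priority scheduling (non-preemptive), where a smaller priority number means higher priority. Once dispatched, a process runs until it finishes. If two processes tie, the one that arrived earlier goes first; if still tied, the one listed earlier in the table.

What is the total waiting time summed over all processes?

Gantt: | J2 0-4 | J3 4-8 | J4 8-21 | J1 21-29 |
Completion: J1=29  J2=4  J3=8  J4=21
Waiting = turnaround − burst: J1=21, J2=0, J3=3, J4=1
Total waiting = 21 + 0 + 3 + 1 = 25

25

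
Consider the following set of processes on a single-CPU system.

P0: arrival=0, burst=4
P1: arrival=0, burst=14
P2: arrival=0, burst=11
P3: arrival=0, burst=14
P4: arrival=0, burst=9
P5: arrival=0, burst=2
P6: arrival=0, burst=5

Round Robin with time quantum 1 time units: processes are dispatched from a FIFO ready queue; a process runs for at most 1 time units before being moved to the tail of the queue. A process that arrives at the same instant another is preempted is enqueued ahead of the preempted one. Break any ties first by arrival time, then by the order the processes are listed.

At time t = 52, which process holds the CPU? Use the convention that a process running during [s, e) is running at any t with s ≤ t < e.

Timeline: | P0 0-1 | P1 1-2 | P2 2-3 | P3 3-4 | P4 4-5 | P5 5-6 | P6 6-7 | P0 7-8 | P1 8-9 | P2 9-10 | P3 10-11 | P4 11-12 | P5 12-13 | P6 13-14 | P0 14-15 | P1 15-16 | P2 16-17 | P3 17-18 | P4 18-19 | P6 19-20 | P0 20-21 | P1 21-22 | P2 22-23 | P3 23-24 | P4 24-25 | P6 25-26 | P1 26-27 | P2 27-28 | P3 28-29 | P4 29-30 | P6 30-31 | P1 31-32 | P2 32-33 | P3 33-34 | P4 34-35 | P1 35-36 | P2 36-37 | P3 37-38 | P4 38-39 | P1 39-40 | P2 40-41 | P3 41-42 | P4 42-43 | P1 43-44 | P2 44-45 | P3 45-46 | P4 46-47 | P1 47-48 | P2 48-49 | P3 49-50 | P1 50-51 | P2 51-52 | P3 52-53 | P1 53-54 | P3 54-55 | P1 55-56 | P3 56-57 | P1 57-58 | P3 58-59 |
Completion: P0=21  P1=58  P2=52  P3=59  P4=47  P5=13  P6=31
Turnaround (C−A): P0=21  P1=58  P2=52  P3=59  P4=47  P5=13  P6=31

P3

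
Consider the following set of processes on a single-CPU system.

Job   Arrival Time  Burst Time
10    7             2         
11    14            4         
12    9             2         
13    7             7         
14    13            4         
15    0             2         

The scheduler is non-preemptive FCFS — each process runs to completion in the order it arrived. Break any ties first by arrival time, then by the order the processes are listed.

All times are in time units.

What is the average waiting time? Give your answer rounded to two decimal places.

3.67

Timeline: | 15 0-2 | idle 2-7 | 10 7-9 | 13 9-16 | 12 16-18 | 14 18-22 | 11 22-26 |
Completion: 10=9  11=26  12=18  13=16  14=22  15=2
Waiting times: 10=0, 11=8, 12=7, 13=2, 14=5, 15=0
Average waiting = (0+8+7+2+5+0) / 6 = 22/6 = 3.67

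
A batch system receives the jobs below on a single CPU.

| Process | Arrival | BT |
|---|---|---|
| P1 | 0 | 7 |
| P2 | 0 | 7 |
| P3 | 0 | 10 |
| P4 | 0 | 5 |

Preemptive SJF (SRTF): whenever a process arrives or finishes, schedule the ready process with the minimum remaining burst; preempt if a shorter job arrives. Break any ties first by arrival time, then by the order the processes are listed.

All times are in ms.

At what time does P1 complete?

12

Gantt: | P4 0-5 | P1 5-12 | P2 12-19 | P3 19-29 |
Completion: P1=12  P2=19  P3=29  P4=5
Turnaround (C−A): P1=12  P2=19  P3=29  P4=5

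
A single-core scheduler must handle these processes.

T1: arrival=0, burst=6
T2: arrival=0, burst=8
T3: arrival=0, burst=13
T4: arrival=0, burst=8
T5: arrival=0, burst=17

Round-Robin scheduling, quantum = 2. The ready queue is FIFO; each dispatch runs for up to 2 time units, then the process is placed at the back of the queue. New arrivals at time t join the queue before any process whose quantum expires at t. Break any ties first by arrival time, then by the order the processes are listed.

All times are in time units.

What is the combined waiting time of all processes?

137

Timeline: | T1 0-2 | T2 2-4 | T3 4-6 | T4 6-8 | T5 8-10 | T1 10-12 | T2 12-14 | T3 14-16 | T4 16-18 | T5 18-20 | T1 20-22 | T2 22-24 | T3 24-26 | T4 26-28 | T5 28-30 | T2 30-32 | T3 32-34 | T4 34-36 | T5 36-38 | T3 38-40 | T5 40-42 | T3 42-44 | T5 44-46 | T3 46-47 | T5 47-52 |
Completion: T1=22  T2=32  T3=47  T4=36  T5=52
Waiting = turnaround − burst: T1=16, T2=24, T3=34, T4=28, T5=35
Total waiting = 16 + 24 + 34 + 28 + 35 = 137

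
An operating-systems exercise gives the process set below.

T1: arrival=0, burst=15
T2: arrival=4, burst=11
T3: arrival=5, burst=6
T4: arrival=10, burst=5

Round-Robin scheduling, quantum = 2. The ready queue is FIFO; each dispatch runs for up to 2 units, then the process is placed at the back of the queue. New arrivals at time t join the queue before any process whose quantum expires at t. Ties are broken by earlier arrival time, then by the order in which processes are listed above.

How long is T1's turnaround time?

Gantt: | T1 0-4 | T2 4-6 | T1 6-8 | T3 8-10 | T2 10-12 | T1 12-14 | T4 14-16 | T3 16-18 | T2 18-20 | T1 20-22 | T4 22-24 | T3 24-26 | T2 26-28 | T1 28-30 | T4 30-31 | T2 31-33 | T1 33-35 | T2 35-36 | T1 36-37 |
Completion: T1=37  T2=36  T3=26  T4=31
Turnaround (C−A): T1=37  T2=32  T3=21  T4=21
Turnaround(T1) = completion − arrival = 37 − 0 = 37

37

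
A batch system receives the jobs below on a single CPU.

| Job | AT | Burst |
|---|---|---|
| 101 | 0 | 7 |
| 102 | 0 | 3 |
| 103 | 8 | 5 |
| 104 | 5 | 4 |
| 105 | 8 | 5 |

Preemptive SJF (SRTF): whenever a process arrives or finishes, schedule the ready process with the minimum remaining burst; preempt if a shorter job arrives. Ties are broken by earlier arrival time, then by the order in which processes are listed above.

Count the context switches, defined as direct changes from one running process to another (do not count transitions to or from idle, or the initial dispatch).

Timeline: | 102 0-3 | 101 3-5 | 104 5-9 | 101 9-14 | 103 14-19 | 105 19-24 |
Completion: 101=14  102=3  103=19  104=9  105=24
Turnaround (C−A): 101=14  102=3  103=11  104=4  105=16

5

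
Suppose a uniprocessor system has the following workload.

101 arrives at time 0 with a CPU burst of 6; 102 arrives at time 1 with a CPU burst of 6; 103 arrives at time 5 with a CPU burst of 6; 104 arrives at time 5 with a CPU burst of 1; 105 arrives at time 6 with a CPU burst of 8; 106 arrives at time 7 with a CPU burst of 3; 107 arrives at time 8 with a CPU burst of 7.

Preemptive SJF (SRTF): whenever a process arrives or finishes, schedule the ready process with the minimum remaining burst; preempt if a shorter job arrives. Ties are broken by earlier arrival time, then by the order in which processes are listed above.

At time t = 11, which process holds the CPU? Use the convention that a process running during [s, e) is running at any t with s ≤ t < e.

102

Schedule: | 101 0-6 | 104 6-7 | 106 7-10 | 102 10-16 | 103 16-22 | 107 22-29 | 105 29-37 |
Completion: 101=6  102=16  103=22  104=7  105=37  106=10  107=29
Turnaround (C−A): 101=6  102=15  103=17  104=2  105=31  106=3  107=21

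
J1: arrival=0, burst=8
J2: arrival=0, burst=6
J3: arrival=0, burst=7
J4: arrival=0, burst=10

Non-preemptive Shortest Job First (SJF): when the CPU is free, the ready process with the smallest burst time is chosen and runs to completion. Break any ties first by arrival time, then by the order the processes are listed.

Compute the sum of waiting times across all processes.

40

Gantt: | J2 0-6 | J3 6-13 | J1 13-21 | J4 21-31 |
Completion: J1=21  J2=6  J3=13  J4=31
Waiting = turnaround − burst: J1=13, J2=0, J3=6, J4=21
Total waiting = 13 + 0 + 6 + 21 = 40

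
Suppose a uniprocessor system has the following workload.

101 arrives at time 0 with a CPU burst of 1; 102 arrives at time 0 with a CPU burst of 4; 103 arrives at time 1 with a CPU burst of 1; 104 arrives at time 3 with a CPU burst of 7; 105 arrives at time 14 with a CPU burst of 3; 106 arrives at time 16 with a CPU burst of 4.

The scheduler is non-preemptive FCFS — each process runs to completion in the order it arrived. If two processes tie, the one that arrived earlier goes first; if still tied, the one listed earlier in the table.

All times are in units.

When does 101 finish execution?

Timeline: | 101 0-1 | 102 1-5 | 103 5-6 | 104 6-13 | idle 13-14 | 105 14-17 | 106 17-21 |
Completion: 101=1  102=5  103=6  104=13  105=17  106=21
Turnaround (C−A): 101=1  102=5  103=5  104=10  105=3  106=5

1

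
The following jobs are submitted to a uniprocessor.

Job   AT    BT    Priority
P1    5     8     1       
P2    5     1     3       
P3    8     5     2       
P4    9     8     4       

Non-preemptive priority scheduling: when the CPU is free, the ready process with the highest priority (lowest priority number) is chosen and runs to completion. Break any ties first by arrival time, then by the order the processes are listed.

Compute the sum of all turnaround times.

Gantt: | idle 0-5 | P1 5-13 | P3 13-18 | P2 18-19 | P4 19-27 |
Completion: P1=13  P2=19  P3=18  P4=27
Turnaround (C−A): P1=8  P2=14  P3=10  P4=18
Turnaround = completion − arrival: P1=8, P2=14, P3=10, P4=18
Total turnaround = 8 + 14 + 10 + 18 = 50

50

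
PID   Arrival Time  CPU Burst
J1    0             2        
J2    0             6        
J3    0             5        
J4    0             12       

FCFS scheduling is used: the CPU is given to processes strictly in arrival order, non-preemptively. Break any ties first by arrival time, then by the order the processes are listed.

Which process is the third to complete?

J3

Schedule: | J1 0-2 | J2 2-8 | J3 8-13 | J4 13-25 |
Completion: J1=2  J2=8  J3=13  J4=25
Turnaround (C−A): J1=2  J2=8  J3=13  J4=25
Finish order: J1 → J2 → J3 → J4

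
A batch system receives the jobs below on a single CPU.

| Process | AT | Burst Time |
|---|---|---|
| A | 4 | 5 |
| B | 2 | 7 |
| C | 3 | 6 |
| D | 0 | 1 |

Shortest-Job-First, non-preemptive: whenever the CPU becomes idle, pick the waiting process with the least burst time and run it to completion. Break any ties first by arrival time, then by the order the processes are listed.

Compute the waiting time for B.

Gantt: | D 0-1 | idle 1-2 | B 2-9 | A 9-14 | C 14-20 |
Completion: A=14  B=9  C=20  D=1
Waiting(B) = turnaround − burst = 7 − 7 = 0

0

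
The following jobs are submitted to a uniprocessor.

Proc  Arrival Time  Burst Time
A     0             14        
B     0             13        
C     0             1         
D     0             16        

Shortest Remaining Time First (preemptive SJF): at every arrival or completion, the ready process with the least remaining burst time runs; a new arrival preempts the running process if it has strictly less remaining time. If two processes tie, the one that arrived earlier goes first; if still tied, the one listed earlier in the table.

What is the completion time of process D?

Schedule: | C 0-1 | B 1-14 | A 14-28 | D 28-44 |
Completion: A=28  B=14  C=1  D=44
Turnaround (C−A): A=28  B=14  C=1  D=44

44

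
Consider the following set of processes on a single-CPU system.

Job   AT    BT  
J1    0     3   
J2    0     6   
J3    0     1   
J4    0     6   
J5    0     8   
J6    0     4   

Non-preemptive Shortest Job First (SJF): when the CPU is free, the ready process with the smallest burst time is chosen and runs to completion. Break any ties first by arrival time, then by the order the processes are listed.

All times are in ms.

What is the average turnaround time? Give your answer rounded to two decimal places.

Schedule: | J3 0-1 | J1 1-4 | J6 4-8 | J2 8-14 | J4 14-20 | J5 20-28 |
Completion: J1=4  J2=14  J3=1  J4=20  J5=28  J6=8
Turnaround (C−A): J1=4  J2=14  J3=1  J4=20  J5=28  J6=8
Turnaround times: J1=4, J2=14, J3=1, J4=20, J5=28, J6=8
Average turnaround = (4+14+1+20+28+8) / 6 = 75/6 = 12.50

12.50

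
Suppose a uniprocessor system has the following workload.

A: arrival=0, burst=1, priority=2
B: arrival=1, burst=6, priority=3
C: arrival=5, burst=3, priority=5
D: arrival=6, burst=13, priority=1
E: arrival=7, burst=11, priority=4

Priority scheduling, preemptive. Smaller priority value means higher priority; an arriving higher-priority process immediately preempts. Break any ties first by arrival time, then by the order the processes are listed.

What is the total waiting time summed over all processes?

Schedule: | A 0-1 | B 1-6 | D 6-19 | B 19-20 | E 20-31 | C 31-34 |
Completion: A=1  B=20  C=34  D=19  E=31
Turnaround (C−A): A=1  B=19  C=29  D=13  E=24
Waiting = turnaround − burst: A=0, B=13, C=26, D=0, E=13
Total waiting = 0 + 13 + 26 + 0 + 13 = 52

52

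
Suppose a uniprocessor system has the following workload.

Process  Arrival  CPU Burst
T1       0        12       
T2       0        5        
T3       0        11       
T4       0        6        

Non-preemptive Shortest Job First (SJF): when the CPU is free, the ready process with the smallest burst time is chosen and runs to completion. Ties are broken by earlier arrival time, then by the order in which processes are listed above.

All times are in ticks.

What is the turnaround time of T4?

Schedule: | T2 0-5 | T4 5-11 | T3 11-22 | T1 22-34 |
Completion: T1=34  T2=5  T3=22  T4=11
Turnaround (C−A): T1=34  T2=5  T3=22  T4=11
Turnaround(T4) = completion − arrival = 11 − 0 = 11

11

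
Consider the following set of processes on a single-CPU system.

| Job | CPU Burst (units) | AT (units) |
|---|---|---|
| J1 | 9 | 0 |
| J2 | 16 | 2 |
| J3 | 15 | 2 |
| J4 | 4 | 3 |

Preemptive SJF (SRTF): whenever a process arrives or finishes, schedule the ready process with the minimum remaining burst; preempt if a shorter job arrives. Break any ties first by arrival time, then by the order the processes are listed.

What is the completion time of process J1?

Gantt: | J1 0-3 | J4 3-7 | J1 7-13 | J3 13-28 | J2 28-44 |
Completion: J1=13  J2=44  J3=28  J4=7
Turnaround (C−A): J1=13  J2=42  J3=26  J4=4

13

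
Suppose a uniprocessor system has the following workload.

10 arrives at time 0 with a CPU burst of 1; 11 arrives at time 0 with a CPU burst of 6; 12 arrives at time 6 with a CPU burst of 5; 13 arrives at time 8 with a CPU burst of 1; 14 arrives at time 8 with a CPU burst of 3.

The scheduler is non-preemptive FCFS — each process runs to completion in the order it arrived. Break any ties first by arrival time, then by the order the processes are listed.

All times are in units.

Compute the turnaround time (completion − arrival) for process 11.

7

Gantt: | 10 0-1 | 11 1-7 | 12 7-12 | 13 12-13 | 14 13-16 |
Completion: 10=1  11=7  12=12  13=13  14=16
Turnaround (C−A): 10=1  11=7  12=6  13=5  14=8
Turnaround(11) = completion − arrival = 7 − 0 = 7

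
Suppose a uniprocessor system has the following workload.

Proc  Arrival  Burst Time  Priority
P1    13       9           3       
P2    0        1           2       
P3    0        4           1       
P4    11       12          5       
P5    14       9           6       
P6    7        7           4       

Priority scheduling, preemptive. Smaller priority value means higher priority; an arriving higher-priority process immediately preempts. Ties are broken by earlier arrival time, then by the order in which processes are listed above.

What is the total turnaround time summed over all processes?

88

Gantt: | P3 0-4 | P2 4-5 | idle 5-7 | P6 7-13 | P1 13-22 | P6 22-23 | P4 23-35 | P5 35-44 |
Completion: P1=22  P2=5  P3=4  P4=35  P5=44  P6=23
Turnaround (C−A): P1=9  P2=5  P3=4  P4=24  P5=30  P6=16
Turnaround = completion − arrival: P1=9, P2=5, P3=4, P4=24, P5=30, P6=16
Total turnaround = 9 + 5 + 4 + 24 + 30 + 16 = 88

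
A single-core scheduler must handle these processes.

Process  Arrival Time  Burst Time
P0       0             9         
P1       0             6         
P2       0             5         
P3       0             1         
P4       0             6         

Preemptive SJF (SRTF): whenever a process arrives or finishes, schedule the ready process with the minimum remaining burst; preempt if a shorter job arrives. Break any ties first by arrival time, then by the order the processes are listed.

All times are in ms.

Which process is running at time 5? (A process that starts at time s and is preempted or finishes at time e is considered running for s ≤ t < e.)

P2

Timeline: | P3 0-1 | P2 1-6 | P1 6-12 | P4 12-18 | P0 18-27 |
Completion: P0=27  P1=12  P2=6  P3=1  P4=18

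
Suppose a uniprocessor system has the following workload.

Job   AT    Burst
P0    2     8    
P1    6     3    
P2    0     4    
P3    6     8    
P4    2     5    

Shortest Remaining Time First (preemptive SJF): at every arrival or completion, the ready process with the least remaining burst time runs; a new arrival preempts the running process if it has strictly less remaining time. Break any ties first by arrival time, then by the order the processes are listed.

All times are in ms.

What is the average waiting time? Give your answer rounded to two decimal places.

5.80

Gantt: | P2 0-4 | P4 4-9 | P1 9-12 | P0 12-20 | P3 20-28 |
Completion: P0=20  P1=12  P2=4  P3=28  P4=9
Turnaround (C−A): P0=18  P1=6  P2=4  P3=22  P4=7
Waiting times: P0=10, P1=3, P2=0, P3=14, P4=2
Average waiting = (10+3+0+14+2) / 5 = 29/5 = 5.80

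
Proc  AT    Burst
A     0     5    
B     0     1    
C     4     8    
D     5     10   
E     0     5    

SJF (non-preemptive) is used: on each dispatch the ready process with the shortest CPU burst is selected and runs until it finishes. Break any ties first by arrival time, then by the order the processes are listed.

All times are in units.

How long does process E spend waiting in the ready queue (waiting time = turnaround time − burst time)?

Timeline: | B 0-1 | A 1-6 | E 6-11 | C 11-19 | D 19-29 |
Completion: A=6  B=1  C=19  D=29  E=11
Waiting(E) = turnaround − burst = 11 − 5 = 6

6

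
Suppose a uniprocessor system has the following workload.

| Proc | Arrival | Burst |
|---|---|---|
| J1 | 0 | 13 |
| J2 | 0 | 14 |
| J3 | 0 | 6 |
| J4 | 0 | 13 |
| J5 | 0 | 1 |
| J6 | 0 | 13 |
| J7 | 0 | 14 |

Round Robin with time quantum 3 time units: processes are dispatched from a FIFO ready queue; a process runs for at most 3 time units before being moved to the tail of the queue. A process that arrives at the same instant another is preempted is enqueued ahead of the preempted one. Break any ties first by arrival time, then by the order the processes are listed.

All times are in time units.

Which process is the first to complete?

J5

Schedule: | J1 0-3 | J2 3-6 | J3 6-9 | J4 9-12 | J5 12-13 | J6 13-16 | J7 16-19 | J1 19-22 | J2 22-25 | J3 25-28 | J4 28-31 | J6 31-34 | J7 34-37 | J1 37-40 | J2 40-43 | J4 43-46 | J6 46-49 | J7 49-52 | J1 52-55 | J2 55-58 | J4 58-61 | J6 61-64 | J7 64-67 | J1 67-68 | J2 68-70 | J4 70-71 | J6 71-72 | J7 72-74 |
Completion: J1=68  J2=70  J3=28  J4=71  J5=13  J6=72  J7=74
Turnaround (C−A): J1=68  J2=70  J3=28  J4=71  J5=13  J6=72  J7=74
Finish order: J5 → J3 → J1 → J2 → J4 → J6 → J7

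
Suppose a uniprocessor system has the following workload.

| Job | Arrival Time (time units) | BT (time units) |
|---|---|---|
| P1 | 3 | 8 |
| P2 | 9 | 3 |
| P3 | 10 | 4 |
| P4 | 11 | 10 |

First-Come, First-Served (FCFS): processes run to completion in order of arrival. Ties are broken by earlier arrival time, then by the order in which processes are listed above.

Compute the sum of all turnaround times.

Gantt: | idle 0-3 | P1 3-11 | P2 11-14 | P3 14-18 | P4 18-28 |
Completion: P1=11  P2=14  P3=18  P4=28
Turnaround (C−A): P1=8  P2=5  P3=8  P4=17
Turnaround = completion − arrival: P1=8, P2=5, P3=8, P4=17
Total turnaround = 8 + 5 + 8 + 17 = 38

38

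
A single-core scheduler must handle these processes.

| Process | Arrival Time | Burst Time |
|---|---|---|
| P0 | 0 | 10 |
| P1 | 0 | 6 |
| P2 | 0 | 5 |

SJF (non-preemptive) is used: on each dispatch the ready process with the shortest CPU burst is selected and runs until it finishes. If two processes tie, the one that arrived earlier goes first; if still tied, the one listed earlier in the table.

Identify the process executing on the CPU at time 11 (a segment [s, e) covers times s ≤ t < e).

Timeline: | P2 0-5 | P1 5-11 | P0 11-21 |
Completion: P0=21  P1=11  P2=5
Turnaround (C−A): P0=21  P1=11  P2=5

P0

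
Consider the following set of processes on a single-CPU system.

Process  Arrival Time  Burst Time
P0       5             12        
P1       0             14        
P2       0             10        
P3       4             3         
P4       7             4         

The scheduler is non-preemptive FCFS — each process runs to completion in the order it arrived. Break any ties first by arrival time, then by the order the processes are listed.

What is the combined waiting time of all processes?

88

Timeline: | P1 0-14 | P2 14-24 | P3 24-27 | P0 27-39 | P4 39-43 |
Completion: P0=39  P1=14  P2=24  P3=27  P4=43
Waiting = turnaround − burst: P0=22, P1=0, P2=14, P3=20, P4=32
Total waiting = 22 + 0 + 14 + 20 + 32 = 88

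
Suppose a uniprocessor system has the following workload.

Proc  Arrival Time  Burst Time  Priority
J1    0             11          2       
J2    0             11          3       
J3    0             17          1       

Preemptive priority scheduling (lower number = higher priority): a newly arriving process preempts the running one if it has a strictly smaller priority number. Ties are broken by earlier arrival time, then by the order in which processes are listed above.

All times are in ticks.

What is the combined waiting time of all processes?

Gantt: | J3 0-17 | J1 17-28 | J2 28-39 |
Completion: J1=28  J2=39  J3=17
Turnaround (C−A): J1=28  J2=39  J3=17
Waiting = turnaround − burst: J1=17, J2=28, J3=0
Total waiting = 17 + 28 + 0 = 45

45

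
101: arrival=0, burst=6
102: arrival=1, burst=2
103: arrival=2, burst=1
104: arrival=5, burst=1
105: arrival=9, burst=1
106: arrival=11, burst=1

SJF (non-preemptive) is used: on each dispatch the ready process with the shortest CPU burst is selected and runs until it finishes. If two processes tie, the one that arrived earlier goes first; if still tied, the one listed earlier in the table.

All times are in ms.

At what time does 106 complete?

Timeline: | 101 0-6 | 103 6-7 | 104 7-8 | 102 8-10 | 105 10-11 | 106 11-12 |
Completion: 101=6  102=10  103=7  104=8  105=11  106=12

12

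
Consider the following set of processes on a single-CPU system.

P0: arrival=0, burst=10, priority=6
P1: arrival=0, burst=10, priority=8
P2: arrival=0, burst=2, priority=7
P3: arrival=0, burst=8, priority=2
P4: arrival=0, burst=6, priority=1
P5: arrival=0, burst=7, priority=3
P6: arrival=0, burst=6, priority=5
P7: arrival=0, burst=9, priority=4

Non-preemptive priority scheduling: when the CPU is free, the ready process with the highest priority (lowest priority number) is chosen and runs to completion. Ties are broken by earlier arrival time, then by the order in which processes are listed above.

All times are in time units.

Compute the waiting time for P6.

30

Gantt: | P4 0-6 | P3 6-14 | P5 14-21 | P7 21-30 | P6 30-36 | P0 36-46 | P2 46-48 | P1 48-58 |
Completion: P0=46  P1=58  P2=48  P3=14  P4=6  P5=21  P6=36  P7=30
Turnaround (C−A): P0=46  P1=58  P2=48  P3=14  P4=6  P5=21  P6=36  P7=30
Waiting(P6) = turnaround − burst = 36 − 6 = 30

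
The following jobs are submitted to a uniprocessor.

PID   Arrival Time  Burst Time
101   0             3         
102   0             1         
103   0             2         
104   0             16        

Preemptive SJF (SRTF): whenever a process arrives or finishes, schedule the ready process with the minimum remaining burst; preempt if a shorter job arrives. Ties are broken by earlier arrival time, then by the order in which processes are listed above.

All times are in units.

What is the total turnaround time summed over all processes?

Schedule: | 102 0-1 | 103 1-3 | 101 3-6 | 104 6-22 |
Completion: 101=6  102=1  103=3  104=22
Turnaround = completion − arrival: 101=6, 102=1, 103=3, 104=22
Total turnaround = 6 + 1 + 3 + 22 = 32

32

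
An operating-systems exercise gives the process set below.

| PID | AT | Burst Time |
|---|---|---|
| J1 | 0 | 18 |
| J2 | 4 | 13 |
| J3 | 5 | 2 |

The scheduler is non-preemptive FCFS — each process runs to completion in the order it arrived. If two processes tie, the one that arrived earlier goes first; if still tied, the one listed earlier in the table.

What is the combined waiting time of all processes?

Schedule: | J1 0-18 | J2 18-31 | J3 31-33 |
Completion: J1=18  J2=31  J3=33
Turnaround (C−A): J1=18  J2=27  J3=28
Waiting = turnaround − burst: J1=0, J2=14, J3=26
Total waiting = 0 + 14 + 26 = 40

40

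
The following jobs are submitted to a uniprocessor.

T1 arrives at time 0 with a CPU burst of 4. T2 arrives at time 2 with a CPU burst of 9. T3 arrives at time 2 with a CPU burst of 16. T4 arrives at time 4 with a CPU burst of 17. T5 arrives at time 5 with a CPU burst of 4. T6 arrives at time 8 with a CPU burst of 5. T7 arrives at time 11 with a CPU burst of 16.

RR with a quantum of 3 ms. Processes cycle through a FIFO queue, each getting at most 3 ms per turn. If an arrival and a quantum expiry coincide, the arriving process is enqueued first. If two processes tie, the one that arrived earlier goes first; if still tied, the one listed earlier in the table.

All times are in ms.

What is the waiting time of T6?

Gantt: | T1 0-3 | T2 3-6 | T3 6-9 | T1 9-10 | T4 10-13 | T5 13-16 | T2 16-19 | T6 19-22 | T3 22-25 | T7 25-28 | T4 28-31 | T5 31-32 | T2 32-35 | T6 35-37 | T3 37-40 | T7 40-43 | T4 43-46 | T3 46-49 | T7 49-52 | T4 52-55 | T3 55-58 | T7 58-61 | T4 61-64 | T3 64-65 | T7 65-68 | T4 68-70 | T7 70-71 |
Completion: T1=10  T2=35  T3=65  T4=70  T5=32  T6=37  T7=71
Turnaround (C−A): T1=10  T2=33  T3=63  T4=66  T5=27  T6=29  T7=60
Waiting(T6) = turnaround − burst = 29 − 5 = 24

24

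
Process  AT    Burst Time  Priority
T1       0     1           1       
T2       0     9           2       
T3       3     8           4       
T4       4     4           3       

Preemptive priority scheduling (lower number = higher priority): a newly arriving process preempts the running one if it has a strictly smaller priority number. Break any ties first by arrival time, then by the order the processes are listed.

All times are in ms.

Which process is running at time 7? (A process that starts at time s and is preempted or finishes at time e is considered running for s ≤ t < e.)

T2

Schedule: | T1 0-1 | T2 1-10 | T4 10-14 | T3 14-22 |
Completion: T1=1  T2=10  T3=22  T4=14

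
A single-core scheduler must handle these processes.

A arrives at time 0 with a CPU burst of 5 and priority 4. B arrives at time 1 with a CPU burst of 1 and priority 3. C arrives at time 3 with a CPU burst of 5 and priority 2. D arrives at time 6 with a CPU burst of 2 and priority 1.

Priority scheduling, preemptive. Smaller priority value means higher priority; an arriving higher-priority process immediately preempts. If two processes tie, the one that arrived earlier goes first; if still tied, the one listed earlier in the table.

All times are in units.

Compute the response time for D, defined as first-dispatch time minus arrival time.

Gantt: | A 0-1 | B 1-2 | A 2-3 | C 3-6 | D 6-8 | C 8-10 | A 10-13 |
Completion: A=13  B=2  C=10  D=8
Turnaround (C−A): A=13  B=1  C=7  D=2
Response(D) = first start − arrival = 6 − 6 = 0

0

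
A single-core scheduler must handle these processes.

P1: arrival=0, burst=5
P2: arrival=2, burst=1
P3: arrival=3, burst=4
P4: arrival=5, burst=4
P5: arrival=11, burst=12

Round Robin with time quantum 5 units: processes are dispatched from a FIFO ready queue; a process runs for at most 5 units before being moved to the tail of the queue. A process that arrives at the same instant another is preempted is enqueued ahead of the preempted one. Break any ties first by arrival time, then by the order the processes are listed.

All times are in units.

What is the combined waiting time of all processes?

Timeline: | P1 0-5 | P2 5-6 | P3 6-10 | P4 10-14 | P5 14-26 |
Completion: P1=5  P2=6  P3=10  P4=14  P5=26
Turnaround (C−A): P1=5  P2=4  P3=7  P4=9  P5=15
Waiting = turnaround − burst: P1=0, P2=3, P3=3, P4=5, P5=3
Total waiting = 0 + 3 + 3 + 5 + 3 = 14

14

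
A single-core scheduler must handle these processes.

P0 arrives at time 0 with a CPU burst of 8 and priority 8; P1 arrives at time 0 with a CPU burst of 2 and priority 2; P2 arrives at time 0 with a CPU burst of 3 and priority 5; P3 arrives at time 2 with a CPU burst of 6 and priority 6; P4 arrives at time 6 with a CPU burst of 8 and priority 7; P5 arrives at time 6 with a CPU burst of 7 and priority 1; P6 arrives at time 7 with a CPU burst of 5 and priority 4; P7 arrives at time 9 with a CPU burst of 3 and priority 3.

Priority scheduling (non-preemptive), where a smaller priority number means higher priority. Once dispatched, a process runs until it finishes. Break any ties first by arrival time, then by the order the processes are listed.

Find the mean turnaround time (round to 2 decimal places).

Gantt: | P1 0-2 | P2 2-5 | P3 5-11 | P5 11-18 | P7 18-21 | P6 21-26 | P4 26-34 | P0 34-42 |
Completion: P0=42  P1=2  P2=5  P3=11  P4=34  P5=18  P6=26  P7=21
Turnaround times: P0=42, P1=2, P2=5, P3=9, P4=28, P5=12, P6=19, P7=12
Average turnaround = (42+2+5+9+28+12+19+12) / 8 = 129/8 = 16.13

16.13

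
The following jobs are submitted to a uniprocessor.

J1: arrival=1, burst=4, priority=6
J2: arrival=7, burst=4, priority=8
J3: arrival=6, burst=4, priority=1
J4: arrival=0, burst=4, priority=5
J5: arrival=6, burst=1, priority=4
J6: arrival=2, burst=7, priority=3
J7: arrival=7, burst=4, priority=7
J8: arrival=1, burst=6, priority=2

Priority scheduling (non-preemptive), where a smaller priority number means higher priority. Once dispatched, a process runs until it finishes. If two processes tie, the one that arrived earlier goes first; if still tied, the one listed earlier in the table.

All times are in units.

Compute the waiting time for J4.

0

Timeline: | J4 0-4 | J8 4-10 | J3 10-14 | J6 14-21 | J5 21-22 | J1 22-26 | J7 26-30 | J2 30-34 |
Completion: J1=26  J2=34  J3=14  J4=4  J5=22  J6=21  J7=30  J8=10
Turnaround (C−A): J1=25  J2=27  J3=8  J4=4  J5=16  J6=19  J7=23  J8=9
Waiting(J4) = turnaround − burst = 4 − 4 = 0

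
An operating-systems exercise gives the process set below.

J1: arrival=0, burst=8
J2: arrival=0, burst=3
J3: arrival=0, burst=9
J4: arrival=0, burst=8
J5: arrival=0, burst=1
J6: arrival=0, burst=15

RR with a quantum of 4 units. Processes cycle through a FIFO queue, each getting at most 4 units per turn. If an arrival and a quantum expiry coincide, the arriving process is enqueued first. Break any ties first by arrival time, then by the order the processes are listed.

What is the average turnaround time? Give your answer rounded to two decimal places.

Schedule: | J1 0-4 | J2 4-7 | J3 7-11 | J4 11-15 | J5 15-16 | J6 16-20 | J1 20-24 | J3 24-28 | J4 28-32 | J6 32-36 | J3 36-37 | J6 37-44 |
Completion: J1=24  J2=7  J3=37  J4=32  J5=16  J6=44
Turnaround (C−A): J1=24  J2=7  J3=37  J4=32  J5=16  J6=44
Turnaround times: J1=24, J2=7, J3=37, J4=32, J5=16, J6=44
Average turnaround = (24+7+37+32+16+44) / 6 = 160/6 = 26.67

26.67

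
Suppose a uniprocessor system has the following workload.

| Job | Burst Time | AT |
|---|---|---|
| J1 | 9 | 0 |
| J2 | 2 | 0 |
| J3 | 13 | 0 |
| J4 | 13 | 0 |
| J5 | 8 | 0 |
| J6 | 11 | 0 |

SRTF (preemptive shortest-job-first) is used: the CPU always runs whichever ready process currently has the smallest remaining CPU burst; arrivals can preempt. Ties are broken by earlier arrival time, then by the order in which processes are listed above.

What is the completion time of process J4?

56

Schedule: | J2 0-2 | J5 2-10 | J1 10-19 | J6 19-30 | J3 30-43 | J4 43-56 |
Completion: J1=19  J2=2  J3=43  J4=56  J5=10  J6=30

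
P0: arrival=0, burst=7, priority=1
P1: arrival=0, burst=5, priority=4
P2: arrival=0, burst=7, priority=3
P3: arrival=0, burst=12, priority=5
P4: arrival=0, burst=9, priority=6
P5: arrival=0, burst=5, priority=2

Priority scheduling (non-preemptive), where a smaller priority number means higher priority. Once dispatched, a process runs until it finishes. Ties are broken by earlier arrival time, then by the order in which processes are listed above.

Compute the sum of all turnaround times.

143

Gantt: | P0 0-7 | P5 7-12 | P2 12-19 | P1 19-24 | P3 24-36 | P4 36-45 |
Completion: P0=7  P1=24  P2=19  P3=36  P4=45  P5=12
Turnaround = completion − arrival: P0=7, P1=24, P2=19, P3=36, P4=45, P5=12
Total turnaround = 7 + 24 + 19 + 36 + 45 + 12 = 143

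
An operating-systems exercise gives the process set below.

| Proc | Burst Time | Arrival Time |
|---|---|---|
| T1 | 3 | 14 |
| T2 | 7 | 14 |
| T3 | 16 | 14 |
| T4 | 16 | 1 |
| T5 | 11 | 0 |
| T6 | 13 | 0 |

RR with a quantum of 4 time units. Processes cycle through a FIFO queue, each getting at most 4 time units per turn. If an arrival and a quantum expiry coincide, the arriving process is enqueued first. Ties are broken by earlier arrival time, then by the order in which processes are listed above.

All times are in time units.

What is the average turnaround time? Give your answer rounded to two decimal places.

41.50

Gantt: | T5 0-4 | T6 4-8 | T4 8-12 | T5 12-16 | T6 16-20 | T4 20-24 | T1 24-27 | T2 27-31 | T3 31-35 | T5 35-38 | T6 38-42 | T4 42-46 | T2 46-49 | T3 49-53 | T6 53-54 | T4 54-58 | T3 58-66 |
Completion: T1=27  T2=49  T3=66  T4=58  T5=38  T6=54
Turnaround times: T1=13, T2=35, T3=52, T4=57, T5=38, T6=54
Average turnaround = (13+35+52+57+38+54) / 6 = 249/6 = 41.50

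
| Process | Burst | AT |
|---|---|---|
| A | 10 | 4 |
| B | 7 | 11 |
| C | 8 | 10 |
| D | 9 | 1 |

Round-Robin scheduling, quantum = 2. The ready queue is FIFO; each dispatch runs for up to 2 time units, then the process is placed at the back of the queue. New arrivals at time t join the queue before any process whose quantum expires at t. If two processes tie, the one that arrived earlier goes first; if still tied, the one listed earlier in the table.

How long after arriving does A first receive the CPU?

Schedule: | idle 0-1 | D 1-5 | A 5-7 | D 7-9 | A 9-11 | D 11-13 | C 13-15 | B 15-17 | A 17-19 | D 19-20 | C 20-22 | B 22-24 | A 24-26 | C 26-28 | B 28-30 | A 30-32 | C 32-34 | B 34-35 |
Completion: A=32  B=35  C=34  D=20
Response(A) = first start − arrival = 5 − 4 = 1

1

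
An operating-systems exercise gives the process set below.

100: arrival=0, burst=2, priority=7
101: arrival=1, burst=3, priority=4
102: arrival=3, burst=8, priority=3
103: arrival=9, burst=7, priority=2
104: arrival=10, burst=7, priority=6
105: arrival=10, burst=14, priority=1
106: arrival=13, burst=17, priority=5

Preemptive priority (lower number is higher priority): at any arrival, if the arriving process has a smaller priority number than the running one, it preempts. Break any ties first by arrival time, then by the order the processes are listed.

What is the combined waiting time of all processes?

180

Gantt: | 100 0-1 | 101 1-3 | 102 3-9 | 103 9-10 | 105 10-24 | 103 24-30 | 102 30-32 | 101 32-33 | 106 33-50 | 104 50-57 | 100 57-58 |
Completion: 100=58  101=33  102=32  103=30  104=57  105=24  106=50
Waiting = turnaround − burst: 100=56, 101=29, 102=21, 103=14, 104=40, 105=0, 106=20
Total waiting = 56 + 29 + 21 + 14 + 40 + 0 + 20 = 180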